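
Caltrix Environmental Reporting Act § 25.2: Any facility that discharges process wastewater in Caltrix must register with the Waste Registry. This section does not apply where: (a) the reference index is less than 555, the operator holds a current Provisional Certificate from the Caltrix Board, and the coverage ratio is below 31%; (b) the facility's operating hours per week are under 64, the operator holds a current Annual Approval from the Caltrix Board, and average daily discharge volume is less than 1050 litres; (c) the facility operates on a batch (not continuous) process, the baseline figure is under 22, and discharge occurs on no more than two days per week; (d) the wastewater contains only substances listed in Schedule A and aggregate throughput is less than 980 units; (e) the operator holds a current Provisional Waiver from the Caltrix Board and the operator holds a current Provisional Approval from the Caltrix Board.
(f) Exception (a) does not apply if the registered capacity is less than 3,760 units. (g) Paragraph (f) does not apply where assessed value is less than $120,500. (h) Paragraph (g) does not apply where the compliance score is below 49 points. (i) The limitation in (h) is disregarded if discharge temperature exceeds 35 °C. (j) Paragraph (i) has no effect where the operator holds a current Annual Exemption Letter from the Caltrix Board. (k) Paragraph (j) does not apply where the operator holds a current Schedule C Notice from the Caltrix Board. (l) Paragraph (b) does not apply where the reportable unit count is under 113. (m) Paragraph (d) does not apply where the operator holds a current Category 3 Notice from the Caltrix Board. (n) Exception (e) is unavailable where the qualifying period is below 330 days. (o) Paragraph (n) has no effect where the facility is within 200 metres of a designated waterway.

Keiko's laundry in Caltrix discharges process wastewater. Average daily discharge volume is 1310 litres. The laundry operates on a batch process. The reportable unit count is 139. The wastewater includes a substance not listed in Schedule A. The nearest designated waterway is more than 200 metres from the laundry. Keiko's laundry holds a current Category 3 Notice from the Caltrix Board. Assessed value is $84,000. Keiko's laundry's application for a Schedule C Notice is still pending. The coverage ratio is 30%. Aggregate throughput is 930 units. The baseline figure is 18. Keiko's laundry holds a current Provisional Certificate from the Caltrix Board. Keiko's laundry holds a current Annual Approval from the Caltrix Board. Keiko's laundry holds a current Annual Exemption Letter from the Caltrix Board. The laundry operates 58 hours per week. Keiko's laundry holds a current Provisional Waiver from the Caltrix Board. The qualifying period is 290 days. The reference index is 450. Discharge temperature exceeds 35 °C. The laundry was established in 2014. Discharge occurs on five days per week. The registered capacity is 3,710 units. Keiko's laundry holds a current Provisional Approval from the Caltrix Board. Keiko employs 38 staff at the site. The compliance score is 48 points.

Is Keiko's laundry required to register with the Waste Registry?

Yes — Keiko's laundry must register with the Waste Registry.

Exception (a) is satisfied on its face — the reference index is 450, less than the 555 limit; a current Provisional Certificate is held; the coverage ratio is 30%, below the 31% limit. Turning to paragraphs (f)–(k): (f) applies — the registered capacity is 3,710 units, less than the 3,760 units limit. (g) would limit (f) — assessed value is $84,000, less than the $120,500 limit — but (h) sets (g) aside: (h) operates against (g): the compliance score is 48 points, below the 49 points limit. (i) applies (discharge temperature exceeds 35 °C), but is set aside by (j): (j) is triggered — a current Annual Exemption Letter is held. (k) is inapplicable (the Schedule C Notice is not current), so (j) stands. Exception (a) does not apply.
Exception (b) fails — average daily discharge volume is 1310 litres, not less than 1050 litres.
Exception (c) does not apply: discharge occurs on five days per week.
Exception (d) requires that the wastewater contains only substances listed in Schedule A; but the wastewater includes a non-Schedule-A substance, so (d) is unavailable.
Exception (e): a current Provisional Waiver is held; a current Provisional Approval is held — every condition holds. However, paragraphs (n)–(o) must be considered: (n) operates against (e): the qualifying period is 290 days, below the 330 days limit. (o) is inapplicable (the laundry is more than 200 m from any designated waterway), so (n) stands. (e) is therefore removed.
No exception displaces § 25.2.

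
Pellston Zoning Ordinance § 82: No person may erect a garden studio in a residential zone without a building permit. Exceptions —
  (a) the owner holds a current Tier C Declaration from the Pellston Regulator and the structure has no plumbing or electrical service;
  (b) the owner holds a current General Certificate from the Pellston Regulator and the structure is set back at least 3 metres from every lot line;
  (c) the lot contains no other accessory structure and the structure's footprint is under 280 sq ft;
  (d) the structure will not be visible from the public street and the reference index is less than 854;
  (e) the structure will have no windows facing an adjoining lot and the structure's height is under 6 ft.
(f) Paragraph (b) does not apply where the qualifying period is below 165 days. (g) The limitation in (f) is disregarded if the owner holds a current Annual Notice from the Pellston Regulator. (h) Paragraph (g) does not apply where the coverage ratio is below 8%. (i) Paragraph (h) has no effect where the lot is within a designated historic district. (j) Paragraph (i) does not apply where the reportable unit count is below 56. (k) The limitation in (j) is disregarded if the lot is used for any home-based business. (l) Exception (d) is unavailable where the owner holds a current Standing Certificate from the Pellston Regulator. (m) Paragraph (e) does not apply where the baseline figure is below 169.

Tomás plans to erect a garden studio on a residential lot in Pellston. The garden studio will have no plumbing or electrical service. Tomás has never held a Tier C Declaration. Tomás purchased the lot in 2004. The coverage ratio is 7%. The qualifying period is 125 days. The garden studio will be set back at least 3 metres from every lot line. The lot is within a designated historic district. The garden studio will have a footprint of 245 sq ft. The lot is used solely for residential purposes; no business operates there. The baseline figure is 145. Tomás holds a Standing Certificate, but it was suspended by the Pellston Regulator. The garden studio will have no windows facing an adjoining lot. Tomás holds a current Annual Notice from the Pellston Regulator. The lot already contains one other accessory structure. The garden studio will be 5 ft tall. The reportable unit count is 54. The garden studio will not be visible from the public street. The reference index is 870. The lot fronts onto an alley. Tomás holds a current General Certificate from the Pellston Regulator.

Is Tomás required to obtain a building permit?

Yes — Tomás must obtain a building permit.

Exception (a) does not apply: the Tier C Declaration is not current.
Exception (b): a current General Certificate is held; the setback is at least 3 m on every side — every condition holds. However, paragraphs (f)–(k) must be considered: (f) operates against (b): the qualifying period is 125 days, below the 165 days limit. (g) is engaged (a current Annual Notice is held), but is itself disapplied by (h): (h) operates — the coverage ratio is 7%, below the 8% limit. (i) applies (the lot is in a historic district), but yields to (j): (j) operates against (i): the reportable unit count is 54, below the 56 limit. (k) does not operate here (the lot is solely residential), so (j) stands. So (b) is unavailable.
Exception (c) requires that the lot contains no other accessory structure; but the lot already has another accessory structure, so (c) is unavailable.
Exception (d) fails — the reference index is 870, not less than 854.
Exception (e)'s conditions are all satisfied: no windows face an adjoining lot; the structure's height is 5 ft, under the 6 ft limit. However, paragraph (m) must be considered: (m) operates against (e): the baseline figure is 145, below the 169 limit. So (e) is unavailable.
None of the exceptions is available; § 82 applies in full.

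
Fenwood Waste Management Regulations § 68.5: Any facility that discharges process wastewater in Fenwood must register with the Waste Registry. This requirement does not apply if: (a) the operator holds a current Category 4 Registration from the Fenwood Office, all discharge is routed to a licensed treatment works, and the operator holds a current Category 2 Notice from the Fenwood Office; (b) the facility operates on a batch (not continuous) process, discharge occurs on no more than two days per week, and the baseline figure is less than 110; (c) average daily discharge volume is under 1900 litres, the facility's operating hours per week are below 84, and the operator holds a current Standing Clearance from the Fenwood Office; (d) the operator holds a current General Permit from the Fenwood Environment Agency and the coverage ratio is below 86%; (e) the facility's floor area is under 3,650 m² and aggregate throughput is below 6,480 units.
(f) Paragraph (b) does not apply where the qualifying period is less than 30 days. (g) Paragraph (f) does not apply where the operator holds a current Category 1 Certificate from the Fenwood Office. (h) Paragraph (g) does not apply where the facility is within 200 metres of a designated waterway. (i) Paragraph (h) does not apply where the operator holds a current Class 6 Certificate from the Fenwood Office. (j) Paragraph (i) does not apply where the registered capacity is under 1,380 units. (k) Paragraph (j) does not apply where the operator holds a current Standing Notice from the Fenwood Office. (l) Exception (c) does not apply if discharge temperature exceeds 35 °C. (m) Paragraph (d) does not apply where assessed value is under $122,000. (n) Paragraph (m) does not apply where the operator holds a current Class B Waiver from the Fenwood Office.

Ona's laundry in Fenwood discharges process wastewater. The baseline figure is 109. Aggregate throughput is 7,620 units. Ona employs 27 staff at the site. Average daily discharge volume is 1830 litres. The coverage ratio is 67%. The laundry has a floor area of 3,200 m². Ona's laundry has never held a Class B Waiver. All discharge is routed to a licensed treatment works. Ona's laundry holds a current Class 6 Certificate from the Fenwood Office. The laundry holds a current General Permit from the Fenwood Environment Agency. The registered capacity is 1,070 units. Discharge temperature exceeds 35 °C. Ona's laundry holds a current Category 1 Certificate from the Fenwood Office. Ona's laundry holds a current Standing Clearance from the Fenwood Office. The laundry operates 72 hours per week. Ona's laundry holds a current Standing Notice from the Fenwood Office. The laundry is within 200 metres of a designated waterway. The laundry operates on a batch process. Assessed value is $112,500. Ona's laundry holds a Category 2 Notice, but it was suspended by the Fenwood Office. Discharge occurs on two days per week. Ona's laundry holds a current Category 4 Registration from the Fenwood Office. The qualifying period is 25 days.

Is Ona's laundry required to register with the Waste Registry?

Exception (a) does not apply: the Category 2 Notice is not current.
All of (b)'s requirements are met (the facility operates on a batch process; discharge occurs on no more than two days per week; the baseline figure is 109, less than the 110 limit). Applying paragraphs (f)–(k): (f) would limit (b) — the qualifying period is 25 days, less than the 30 days limit — but (g) sets (f) aside: (g) operates against (f): a current Category 1 Certificate is held. (h) would limit (g) — the laundry is within 200 m of a designated waterway — but (i) sets (h) aside: (i) is engaged — a current Class 6 Certificate is held. (j) would limit (i) — the registered capacity is 1,070 units, under the 1,380 units limit — but (k) sets (j) aside: (k) operates against (j): a current Standing Notice is held. So (b) applies.
Exception (c) is satisfied on its face — average daily discharge volume is 1830 litres, under the 1900 litres limit; the facility's operating hours per week are 72, below the 84 limit; a current Standing Clearance is held. But applying paragraph (l): (l) operates — discharge temperature exceeds 35 °C. (c) is therefore removed.
Exception (d) is satisfied on its face — a current General Permit is held; the coverage ratio is 67%, below the 86% limit. Turning to paragraphs (m)–(n): (m) operates against (d): assessed value is $112,500, under the $122,000 limit. (n), which would lift (m), is not triggered — no current Class B Waiver is held. Exception (d) does not apply.
Exception (e) fails — aggregate throughput is 7,620 units, not below 6,480 units.

No — exception (b) applies; Ona's laundry is not required to register with the Waste Registry.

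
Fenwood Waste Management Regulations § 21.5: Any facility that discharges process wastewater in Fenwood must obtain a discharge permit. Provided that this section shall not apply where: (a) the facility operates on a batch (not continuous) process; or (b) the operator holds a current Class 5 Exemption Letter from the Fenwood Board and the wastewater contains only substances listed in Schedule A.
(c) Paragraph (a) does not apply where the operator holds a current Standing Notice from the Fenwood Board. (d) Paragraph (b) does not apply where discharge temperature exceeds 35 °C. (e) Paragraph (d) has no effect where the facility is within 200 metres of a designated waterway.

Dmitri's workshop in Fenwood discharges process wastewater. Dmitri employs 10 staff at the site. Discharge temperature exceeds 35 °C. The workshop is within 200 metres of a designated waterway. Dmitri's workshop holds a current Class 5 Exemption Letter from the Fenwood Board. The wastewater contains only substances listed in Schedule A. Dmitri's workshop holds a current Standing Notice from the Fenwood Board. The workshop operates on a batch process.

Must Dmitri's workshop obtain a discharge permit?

No — exception (b) applies; Dmitri's workshop is not required to obtain a discharge permit.

Exception (a) is satisfied on its face — the facility operates on a batch process. But: (c) operates against (a): a current Standing Notice is held. Exception (a) does not apply.
All of (b)'s requirements are met (a current Class 5 Exemption Letter is held; the wastewater is Schedule-A-only). Considering the limiting provisions: (d) would limit (b) — discharge temperature exceeds 35 °C — but (e) sets (d) aside: (e) applies — the workshop is within 200 m of a designated waterway. (b) remains available.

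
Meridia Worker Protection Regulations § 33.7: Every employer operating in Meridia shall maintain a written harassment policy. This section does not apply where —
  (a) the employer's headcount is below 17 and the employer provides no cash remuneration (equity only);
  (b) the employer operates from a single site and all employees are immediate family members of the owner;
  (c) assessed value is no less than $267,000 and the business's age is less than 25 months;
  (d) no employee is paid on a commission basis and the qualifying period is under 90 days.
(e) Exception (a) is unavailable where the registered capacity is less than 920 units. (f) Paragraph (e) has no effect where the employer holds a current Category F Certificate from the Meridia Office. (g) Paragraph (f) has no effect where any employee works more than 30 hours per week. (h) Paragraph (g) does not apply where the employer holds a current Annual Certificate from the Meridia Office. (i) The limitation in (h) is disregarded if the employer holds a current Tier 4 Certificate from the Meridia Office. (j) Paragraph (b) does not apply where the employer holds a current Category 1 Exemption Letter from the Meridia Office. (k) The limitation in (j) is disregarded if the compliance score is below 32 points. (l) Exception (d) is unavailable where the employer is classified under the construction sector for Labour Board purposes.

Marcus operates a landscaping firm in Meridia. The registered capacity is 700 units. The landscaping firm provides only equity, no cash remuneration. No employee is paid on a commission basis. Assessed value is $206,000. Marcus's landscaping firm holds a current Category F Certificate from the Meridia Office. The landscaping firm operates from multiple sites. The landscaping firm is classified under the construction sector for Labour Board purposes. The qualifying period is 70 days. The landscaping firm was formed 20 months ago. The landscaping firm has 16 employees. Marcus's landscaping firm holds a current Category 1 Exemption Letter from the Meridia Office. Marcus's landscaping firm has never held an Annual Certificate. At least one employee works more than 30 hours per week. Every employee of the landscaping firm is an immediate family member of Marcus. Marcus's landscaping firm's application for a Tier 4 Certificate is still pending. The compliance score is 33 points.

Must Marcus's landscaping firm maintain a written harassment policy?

Yes — Marcus's landscaping firm must maintain a written harassment policy.

Exception (a)'s conditions are all satisfied: the employer's headcount is 16, below the 17 limit; remuneration is equity-only. But: (e) operates — the registered capacity is 700 units, less than the 920 units limit. (f) would limit (e) — a current Category F Certificate is held — but (g) sets (f) aside: (g) operates against (f): at least one employee exceeds 30 hours/week. (h) is not engaged (no current Annual Certificate is held), so (g) stands. (a) is therefore removed.
Exception (b) does not apply: the employer operates from multiple sites.
Exception (c) does not apply: assessed value is $206,000, short of $267,000.
Exception (d): no employee is paid on commission; the qualifying period is 70 days, under the 90 days limit — every condition holds. Turning to paragraph (l): (l) operates — the landscaping firm is classified under the construction sector. Exception (d) does not apply.
No exception is made out. Marcus's landscaping firm falls within the general rule.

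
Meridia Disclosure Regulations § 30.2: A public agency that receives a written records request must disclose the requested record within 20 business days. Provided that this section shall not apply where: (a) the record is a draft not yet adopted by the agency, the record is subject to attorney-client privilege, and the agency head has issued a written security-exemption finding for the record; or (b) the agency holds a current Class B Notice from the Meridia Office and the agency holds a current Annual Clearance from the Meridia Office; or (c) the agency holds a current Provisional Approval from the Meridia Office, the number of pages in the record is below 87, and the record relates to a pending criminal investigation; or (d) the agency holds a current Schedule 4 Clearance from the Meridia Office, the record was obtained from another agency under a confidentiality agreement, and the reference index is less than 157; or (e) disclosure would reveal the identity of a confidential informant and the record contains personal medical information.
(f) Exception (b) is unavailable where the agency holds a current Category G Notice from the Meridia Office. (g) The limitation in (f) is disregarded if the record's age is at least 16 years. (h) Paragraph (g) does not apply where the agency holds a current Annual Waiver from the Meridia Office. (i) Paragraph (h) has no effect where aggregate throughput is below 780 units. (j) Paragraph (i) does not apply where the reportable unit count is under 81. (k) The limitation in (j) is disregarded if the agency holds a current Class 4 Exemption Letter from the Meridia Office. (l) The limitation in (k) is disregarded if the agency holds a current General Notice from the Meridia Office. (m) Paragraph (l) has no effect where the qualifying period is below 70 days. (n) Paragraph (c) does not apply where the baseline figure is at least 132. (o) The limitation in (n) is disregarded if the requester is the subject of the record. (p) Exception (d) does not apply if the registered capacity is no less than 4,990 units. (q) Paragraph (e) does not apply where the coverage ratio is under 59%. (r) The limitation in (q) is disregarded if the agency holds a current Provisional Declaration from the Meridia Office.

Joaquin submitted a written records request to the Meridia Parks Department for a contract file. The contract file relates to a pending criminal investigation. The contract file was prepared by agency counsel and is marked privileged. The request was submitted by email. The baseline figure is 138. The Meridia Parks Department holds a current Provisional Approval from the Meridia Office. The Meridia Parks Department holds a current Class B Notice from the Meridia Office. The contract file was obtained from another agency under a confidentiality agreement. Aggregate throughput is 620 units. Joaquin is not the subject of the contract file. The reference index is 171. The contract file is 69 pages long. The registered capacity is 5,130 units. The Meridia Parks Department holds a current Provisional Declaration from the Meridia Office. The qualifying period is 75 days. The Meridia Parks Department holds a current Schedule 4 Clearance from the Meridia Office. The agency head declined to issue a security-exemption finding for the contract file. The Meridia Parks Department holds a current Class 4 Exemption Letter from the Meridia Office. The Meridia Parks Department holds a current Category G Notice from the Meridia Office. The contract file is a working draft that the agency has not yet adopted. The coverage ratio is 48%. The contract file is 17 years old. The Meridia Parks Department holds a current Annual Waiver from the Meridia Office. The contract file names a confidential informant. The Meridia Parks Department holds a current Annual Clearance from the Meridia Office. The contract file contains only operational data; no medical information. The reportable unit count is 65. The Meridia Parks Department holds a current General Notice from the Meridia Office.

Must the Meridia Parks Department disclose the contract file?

Exception (a) requires that the agency head has issued a written security-exemption finding for the record; but the agency head declined to issue a security-exemption finding, so (a) is unavailable.
All of (b)'s requirements are met (a current Class B Notice is held; a current Annual Clearance is held). However, paragraphs (f)–(m) must be considered: (f) is triggered — a current Category G Notice is held. (g) would limit (f) — the record's age is 17 years, meeting the 16 years threshold — but (h) sets (g) aside: (h) operates against (g): a current Annual Waiver is held. (i) would limit (h) — aggregate throughput is 620 units, below the 780 units limit — but (j) sets (i) aside: (j) operates against (i): the reportable unit count is 65, under the 81 limit. (k) would limit (j) — a current Class 4 Exemption Letter is held — but (l) sets (k) aside: (l) operates against (k): a current General Notice is held. (m) does not operate here (the qualifying period is 75 days, not below 70 days), so (l) stands. (b) is therefore removed.
Exception (c) is satisfied on its face — a current Provisional Approval is held; the number of pages in the record is 69, below the 87 limit; the contract file relates to a pending investigation. However, paragraphs (n)–(o) must be considered: (n) operates — the baseline figure is 138, meeting the 132 threshold. (o) is not triggered (Joaquin is not the subject of the contract file), so (n) stands. Exception (c) does not apply.
Exception (d) requires that the reference index is less than 157; but the reference index is 171, not less than 157, so (d) is unavailable.
Exception (e) requires that the record contains personal medical information; but the contract file contains only operational data, so (e) is unavailable.
None of the exceptions is available; § 30.2 applies in full.

Yes — the Meridia Parks Department must disclose the contract file.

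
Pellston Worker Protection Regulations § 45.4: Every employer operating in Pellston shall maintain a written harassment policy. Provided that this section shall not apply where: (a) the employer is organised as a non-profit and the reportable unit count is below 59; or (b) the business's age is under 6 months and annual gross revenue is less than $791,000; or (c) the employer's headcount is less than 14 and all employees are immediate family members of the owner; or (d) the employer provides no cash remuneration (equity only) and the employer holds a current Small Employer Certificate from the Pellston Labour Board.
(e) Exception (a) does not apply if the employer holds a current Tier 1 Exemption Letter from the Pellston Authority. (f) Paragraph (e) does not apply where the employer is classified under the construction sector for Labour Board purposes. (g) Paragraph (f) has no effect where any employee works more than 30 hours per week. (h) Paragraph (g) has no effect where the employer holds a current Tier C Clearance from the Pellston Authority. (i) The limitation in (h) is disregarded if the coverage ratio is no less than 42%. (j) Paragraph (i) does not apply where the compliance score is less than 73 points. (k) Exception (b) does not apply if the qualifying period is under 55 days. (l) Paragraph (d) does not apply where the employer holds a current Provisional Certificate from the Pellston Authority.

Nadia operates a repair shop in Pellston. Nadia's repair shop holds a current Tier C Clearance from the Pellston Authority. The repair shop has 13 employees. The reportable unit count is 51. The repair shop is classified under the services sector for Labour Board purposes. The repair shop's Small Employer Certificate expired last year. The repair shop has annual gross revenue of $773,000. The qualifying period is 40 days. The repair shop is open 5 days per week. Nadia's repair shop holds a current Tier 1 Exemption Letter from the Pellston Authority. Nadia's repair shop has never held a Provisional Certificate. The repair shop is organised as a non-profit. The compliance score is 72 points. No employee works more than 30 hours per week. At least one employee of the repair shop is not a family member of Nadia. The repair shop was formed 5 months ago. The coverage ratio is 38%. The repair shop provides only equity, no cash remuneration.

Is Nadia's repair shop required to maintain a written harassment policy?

Exception (a) is satisfied on its face — the employer is a non-profit; the reportable unit count is 51, below the 59 limit. But: (e) operates against (a): a current Tier 1 Exemption Letter is held. (f) is not engaged (the repair shop is classified under the services sector), so (e) stands. Exception (a) does not apply.
Exception (b): the business's age is 5 months, under the 6 months limit; annual gross revenue is $773,000, less than the $791,000 limit — every condition holds. Turning to paragraph (k): (k) operates — the qualifying period is 40 days, under the 55 days limit. (b) is therefore removed.
Exception (c) fails — at least one employee is not a family member.
Exception (d) does not apply: the Small Employer Certificate has expired.
No exception is made out. Nadia's repair shop falls within the general rule.

Yes — Nadia's repair shop must maintain a written harassment policy.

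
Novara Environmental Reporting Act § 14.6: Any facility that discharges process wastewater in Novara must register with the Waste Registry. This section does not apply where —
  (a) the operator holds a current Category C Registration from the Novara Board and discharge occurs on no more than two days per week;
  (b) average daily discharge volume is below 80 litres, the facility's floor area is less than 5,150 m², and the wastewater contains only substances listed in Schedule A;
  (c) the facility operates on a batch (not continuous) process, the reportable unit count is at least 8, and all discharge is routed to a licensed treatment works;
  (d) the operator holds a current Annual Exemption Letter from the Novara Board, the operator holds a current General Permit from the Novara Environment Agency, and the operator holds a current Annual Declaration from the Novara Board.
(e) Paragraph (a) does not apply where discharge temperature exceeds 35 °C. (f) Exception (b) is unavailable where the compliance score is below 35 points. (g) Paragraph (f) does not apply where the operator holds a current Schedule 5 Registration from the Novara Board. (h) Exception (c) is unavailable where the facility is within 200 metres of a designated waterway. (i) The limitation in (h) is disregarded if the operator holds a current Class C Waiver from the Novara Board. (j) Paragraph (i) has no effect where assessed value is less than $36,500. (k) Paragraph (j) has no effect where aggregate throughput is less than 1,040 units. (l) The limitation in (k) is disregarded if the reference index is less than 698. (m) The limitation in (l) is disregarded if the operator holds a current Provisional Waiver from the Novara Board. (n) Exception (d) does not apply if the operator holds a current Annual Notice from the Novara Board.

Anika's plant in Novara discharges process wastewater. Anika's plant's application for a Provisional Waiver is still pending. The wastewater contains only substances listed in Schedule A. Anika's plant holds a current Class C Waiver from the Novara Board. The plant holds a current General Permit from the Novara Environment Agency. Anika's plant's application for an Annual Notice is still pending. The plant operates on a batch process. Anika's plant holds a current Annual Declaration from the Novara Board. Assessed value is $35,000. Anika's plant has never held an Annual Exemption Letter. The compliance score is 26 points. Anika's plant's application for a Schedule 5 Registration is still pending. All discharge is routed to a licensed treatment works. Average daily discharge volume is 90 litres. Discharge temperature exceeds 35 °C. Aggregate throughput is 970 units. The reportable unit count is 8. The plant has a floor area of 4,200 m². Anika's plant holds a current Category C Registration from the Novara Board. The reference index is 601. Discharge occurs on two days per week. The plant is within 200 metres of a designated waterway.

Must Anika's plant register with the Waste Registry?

Exception (a) is satisfied on its face — a current Category C Registration is held; discharge occurs on no more than two days per week. However, paragraph (e) must be considered: (e) operates against (a): discharge temperature exceeds 35 °C. So (a) is unavailable.
Exception (b) requires that average daily discharge volume is below 80 litres; but average daily discharge volume is 90 litres, not below 80 litres, so (b) is unavailable.
Exception (c) is satisfied on its face — the facility operates on a batch process; the reportable unit count is 8, meeting the 8 threshold; discharge is routed to a licensed treatment works. However, paragraphs (h)–(m) must be considered: (h) is triggered — the plant is within 200 m of a designated waterway. (i) is engaged (a current Class C Waiver is held), but is set aside by (j): (j) operates against (i): assessed value is $35,000, less than the $36,500 limit. (k) would limit (j) — aggregate throughput is 970 units, less than the 1,040 units limit — but (l) sets (k) aside: (l) is engaged — the reference index is 601, less than the 698 limit. (m), which would lift (l), does not operate here — there is no Provisional Waiver in force. Exception (c) does not apply.
Exception (d) does not apply: there is no Annual Exemption Letter in force.
None of the exceptions is available; § 14.6 applies in full.

Yes — Anika's plant must register with the Waste Registry.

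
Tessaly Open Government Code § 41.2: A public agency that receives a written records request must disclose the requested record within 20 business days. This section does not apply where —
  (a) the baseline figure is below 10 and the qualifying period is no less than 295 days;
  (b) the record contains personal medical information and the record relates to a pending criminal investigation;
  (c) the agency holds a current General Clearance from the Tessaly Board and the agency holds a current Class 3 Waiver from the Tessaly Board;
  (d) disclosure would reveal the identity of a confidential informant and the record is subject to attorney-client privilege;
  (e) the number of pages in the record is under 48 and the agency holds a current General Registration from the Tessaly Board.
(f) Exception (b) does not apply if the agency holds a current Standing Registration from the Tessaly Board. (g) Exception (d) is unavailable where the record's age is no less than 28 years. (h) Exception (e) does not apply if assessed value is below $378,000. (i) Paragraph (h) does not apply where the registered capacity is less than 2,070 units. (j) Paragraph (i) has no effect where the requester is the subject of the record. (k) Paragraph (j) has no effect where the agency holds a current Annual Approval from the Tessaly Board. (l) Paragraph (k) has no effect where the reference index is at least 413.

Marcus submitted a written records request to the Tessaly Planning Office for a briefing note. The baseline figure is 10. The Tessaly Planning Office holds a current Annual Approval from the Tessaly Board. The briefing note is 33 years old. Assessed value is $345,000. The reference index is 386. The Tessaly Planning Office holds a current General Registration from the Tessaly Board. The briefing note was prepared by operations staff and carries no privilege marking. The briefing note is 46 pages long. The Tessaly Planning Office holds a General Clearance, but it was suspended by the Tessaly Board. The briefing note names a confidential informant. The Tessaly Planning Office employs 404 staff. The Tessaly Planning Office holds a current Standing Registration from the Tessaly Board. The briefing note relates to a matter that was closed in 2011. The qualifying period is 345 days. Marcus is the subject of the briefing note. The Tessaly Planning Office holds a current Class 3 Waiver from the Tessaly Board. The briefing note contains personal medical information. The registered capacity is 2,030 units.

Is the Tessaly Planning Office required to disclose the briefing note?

No — exception (e) applies; the Tessaly Planning Office is not required to disclose the briefing note.

Exception (a) requires that the baseline figure is below 10; but the baseline figure is 10, not below 10, so (a) is unavailable.
Exception (b) requires that the record relates to a pending criminal investigation; but the briefing note relates to a closed matter, so (b) is unavailable.
Exception (c) does not apply: no current General Clearance is held.
Exception (d) fails — the briefing note carries no privilege marking.
Exception (e) is satisfied on its face — the number of pages in the record is 46, under the 48 limit; a current General Registration is held. Considering the limiting provisions: (h) would limit (e) — assessed value is $345,000, below the $378,000 limit — but (i) sets (h) aside: (i) operates against (h): the registered capacity is 2,030 units, less than the 2,070 units limit. (j) would limit (i) — Marcus is the subject of the briefing note — but (k) sets (j) aside: (k) is engaged — a current Annual Approval is held. (l) is not engaged (the reference index is 386, short of 413), so (k) stands. (e) remains available.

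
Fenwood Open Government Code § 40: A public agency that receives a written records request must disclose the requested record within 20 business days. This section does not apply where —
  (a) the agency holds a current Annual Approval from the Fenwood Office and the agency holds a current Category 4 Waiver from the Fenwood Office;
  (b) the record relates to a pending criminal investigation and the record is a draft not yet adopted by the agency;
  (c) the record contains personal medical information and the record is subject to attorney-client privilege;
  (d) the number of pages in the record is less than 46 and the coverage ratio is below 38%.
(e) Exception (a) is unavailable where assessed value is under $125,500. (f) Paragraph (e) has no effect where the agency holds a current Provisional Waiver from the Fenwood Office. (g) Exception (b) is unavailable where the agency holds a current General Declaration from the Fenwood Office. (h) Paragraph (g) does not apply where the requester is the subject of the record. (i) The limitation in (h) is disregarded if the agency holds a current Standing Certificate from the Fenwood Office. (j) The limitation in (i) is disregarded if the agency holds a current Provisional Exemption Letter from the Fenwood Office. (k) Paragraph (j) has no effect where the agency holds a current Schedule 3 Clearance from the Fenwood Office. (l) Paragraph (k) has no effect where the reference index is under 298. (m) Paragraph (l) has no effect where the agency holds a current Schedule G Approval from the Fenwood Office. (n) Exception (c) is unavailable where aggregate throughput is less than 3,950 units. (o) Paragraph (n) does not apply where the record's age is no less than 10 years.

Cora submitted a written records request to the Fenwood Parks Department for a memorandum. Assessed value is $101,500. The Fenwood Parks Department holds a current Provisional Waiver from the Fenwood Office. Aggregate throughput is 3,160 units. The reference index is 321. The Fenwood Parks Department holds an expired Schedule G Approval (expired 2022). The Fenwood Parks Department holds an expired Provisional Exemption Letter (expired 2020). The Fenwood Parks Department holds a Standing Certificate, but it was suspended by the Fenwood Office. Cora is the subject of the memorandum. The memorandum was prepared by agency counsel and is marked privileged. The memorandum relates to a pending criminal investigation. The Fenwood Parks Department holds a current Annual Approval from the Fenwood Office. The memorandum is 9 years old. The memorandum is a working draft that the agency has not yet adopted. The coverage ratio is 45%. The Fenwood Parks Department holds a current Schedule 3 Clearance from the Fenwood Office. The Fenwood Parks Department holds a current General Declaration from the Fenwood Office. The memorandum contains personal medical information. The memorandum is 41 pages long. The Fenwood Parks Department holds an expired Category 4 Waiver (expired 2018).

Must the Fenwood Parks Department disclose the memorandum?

Exception (a) does not apply: no current Category 4 Waiver is held.
Exception (b): the memorandum relates to a pending investigation; the memorandum is an unadopted draft — every condition holds. As to paragraphs (g)–(m): (g) would limit (b) — a current General Declaration is held — but (h) sets (g) aside: (h) operates against (g): Cora is the subject of the memorandum. (i), which would lift (h), is not triggered — no current Standing Certificate is held. Exception (b) stands.
Exception (c): the memorandum contains personal medical information; the memorandum is privileged — every condition holds. Turning to paragraphs (n)–(o): (n) operates against (c): aggregate throughput is 3,160 units, less than the 3,950 units limit. (o), which would lift (n), is not triggered — the record's age is 9 years, short of 10 years. Exception (c) does not apply.
Exception (d) fails — the coverage ratio is 45%, not below 38%.

No — exception (b) applies; the Fenwood Parks Department is not required to disclose the memorandum.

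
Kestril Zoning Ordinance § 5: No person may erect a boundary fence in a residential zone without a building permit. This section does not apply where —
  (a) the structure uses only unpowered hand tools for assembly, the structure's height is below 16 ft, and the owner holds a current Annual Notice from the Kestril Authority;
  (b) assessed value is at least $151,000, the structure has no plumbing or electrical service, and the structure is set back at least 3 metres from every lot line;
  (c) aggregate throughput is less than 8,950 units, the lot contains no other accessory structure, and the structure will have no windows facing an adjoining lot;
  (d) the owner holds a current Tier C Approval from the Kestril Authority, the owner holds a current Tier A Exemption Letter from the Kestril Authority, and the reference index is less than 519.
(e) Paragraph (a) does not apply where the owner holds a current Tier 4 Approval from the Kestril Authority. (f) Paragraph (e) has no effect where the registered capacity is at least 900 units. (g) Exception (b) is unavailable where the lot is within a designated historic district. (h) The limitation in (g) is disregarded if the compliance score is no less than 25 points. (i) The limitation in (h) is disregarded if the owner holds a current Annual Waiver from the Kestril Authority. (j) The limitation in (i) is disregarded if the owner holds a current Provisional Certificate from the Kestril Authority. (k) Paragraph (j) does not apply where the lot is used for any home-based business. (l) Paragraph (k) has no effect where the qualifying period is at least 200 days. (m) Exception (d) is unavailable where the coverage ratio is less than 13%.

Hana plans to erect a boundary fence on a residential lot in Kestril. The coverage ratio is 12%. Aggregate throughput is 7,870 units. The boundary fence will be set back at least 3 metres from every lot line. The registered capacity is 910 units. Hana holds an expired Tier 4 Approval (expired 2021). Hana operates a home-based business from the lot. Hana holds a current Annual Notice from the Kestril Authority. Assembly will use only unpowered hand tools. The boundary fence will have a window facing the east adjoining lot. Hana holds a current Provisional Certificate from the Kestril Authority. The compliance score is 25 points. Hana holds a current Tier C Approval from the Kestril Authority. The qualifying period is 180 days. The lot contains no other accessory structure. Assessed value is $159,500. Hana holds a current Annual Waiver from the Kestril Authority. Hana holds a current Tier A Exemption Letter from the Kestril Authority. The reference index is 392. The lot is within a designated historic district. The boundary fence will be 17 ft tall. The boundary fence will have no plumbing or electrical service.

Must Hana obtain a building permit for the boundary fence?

Exception (a) fails — the structure's height is 17 ft, not below 16 ft.
All of (b)'s requirements are met (assessed value is $159,500, meeting the $151,000 threshold; there is no plumbing or electrical service; the setback is at least 3 m on every side). But applying paragraphs (g)–(l): (g) is triggered — the lot is in a historic district. (h) would limit (g) — the compliance score is 25 points, meeting the 25 points threshold — but (i) sets (h) aside: (i) is triggered — a current Annual Waiver is held. (j) would limit (i) — a current Provisional Certificate is held — but (k) sets (j) aside: (k) is engaged — a home-based business operates on the lot. (l), which would lift (k), is not triggered — the qualifying period is 180 days, short of 200 days. (b) is therefore removed.
Exception (c) does not apply: a window faces an adjoining lot.
All of (d)'s requirements are met (a current Tier C Approval is held; a current Tier A Exemption Letter is held; the reference index is 392, less than the 519 limit). Turning to paragraph (m): (m) operates against (d): the coverage ratio is 12%, less than the 13% limit. So (d) is unavailable.
Every exception is unavailable, so the rule governs.

Yes — Hana must obtain a building permit.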